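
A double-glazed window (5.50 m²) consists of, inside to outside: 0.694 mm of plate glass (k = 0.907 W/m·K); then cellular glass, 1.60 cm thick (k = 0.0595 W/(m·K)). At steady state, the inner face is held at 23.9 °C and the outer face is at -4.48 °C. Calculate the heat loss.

Treat each layer as a resistance in series:
  R_plate glass = L/(kA) = 6.94×10^-4/(0.907·5.50) = 1.391×10^-4 K/W
  R_cellular glass = L/(kA) = 0.0160/(0.0595·5.50) = 0.04889 K/W
ΣR = 1.391×10^-4 + 0.04889 = 0.04903 K/W
Q = ΔT/ΣR = (23.9 °C − -4.48 °C)/0.04903 = 579 W

Q = 579 W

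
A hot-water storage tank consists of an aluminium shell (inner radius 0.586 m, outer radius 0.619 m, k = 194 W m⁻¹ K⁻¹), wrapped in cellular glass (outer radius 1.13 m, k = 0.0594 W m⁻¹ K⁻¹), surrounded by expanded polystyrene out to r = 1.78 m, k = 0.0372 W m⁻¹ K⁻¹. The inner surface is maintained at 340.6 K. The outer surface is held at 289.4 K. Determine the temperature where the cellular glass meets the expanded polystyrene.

T = 310.6 K

Series thermal resistances, inner to outer:
  R_aluminium = (1/0.586 − 1/0.619)/(4πk) = 0.09098/(4π·194) = 3.732×10^-5 K/W
  R_cellular glass = (1/0.619 − 1/1.13)/(4πk) = 0.7306/(4π·0.0594) = 0.9787 K/W
  R_expanded polystyrene = (1/1.13 − 1/1.78)/(4πk) = 0.3232/(4π·0.0372) = 0.6913 K/W
ΣR = 3.732×10^-5 + 0.9787 + 0.6913 = 1.670 K/W
Q = ΔT/ΣR = (340.6 K − 289.4 K)/1.670 = 30.66 W
From the inner boundary to the cellular glass/expanded polystyrene interface, ΣR_partial = 0.9787 K/W.
T_interface = T_in − Q·ΣR_partial = 340.6 K − (30.66)(0.9787) = 310.6 K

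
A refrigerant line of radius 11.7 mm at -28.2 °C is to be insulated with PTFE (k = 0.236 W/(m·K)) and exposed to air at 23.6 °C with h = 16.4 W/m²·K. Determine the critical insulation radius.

r_cr = 1.44 cm

For a cylinder, r_cr = k_ins/h = 0.236/16.4 = 0.0144 m = 1.44 cm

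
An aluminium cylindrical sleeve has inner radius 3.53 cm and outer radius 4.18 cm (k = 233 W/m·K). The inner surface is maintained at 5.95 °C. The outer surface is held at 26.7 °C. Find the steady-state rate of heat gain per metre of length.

Q' = 180 kW/m

Q' = 2πk·ΔT/ln(r₂/r₁) = 2π × 233 × 20.75 / ln(0.0418/0.0353) = 1.80×10^5 W/m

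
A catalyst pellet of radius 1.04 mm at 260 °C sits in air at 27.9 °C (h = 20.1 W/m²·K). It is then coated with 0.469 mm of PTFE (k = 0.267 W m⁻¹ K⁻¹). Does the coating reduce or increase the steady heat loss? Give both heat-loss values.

Critical radius for a sphere: r_cr = 2k/h = 0.0266 m = 2.66 cm.
Outer radius after coating: r₂ = 0.00104 + 4.69×10^-4 = 0.001509 m.
Since r₁ < r_cr and r₂ ≤ r_cr, the coating moves toward the maximum at r_cr — heat loss rises.
Bare: R = 1/(4πr₁²h) = 3660 K/W; Q = 232.1/3660 = 0.0634 W.
Coated: R = R_cond + R_conv = 1828 K/W; Q = 232.1/1828 = 0.127 W.

increases: 0.0634 → 0.127 W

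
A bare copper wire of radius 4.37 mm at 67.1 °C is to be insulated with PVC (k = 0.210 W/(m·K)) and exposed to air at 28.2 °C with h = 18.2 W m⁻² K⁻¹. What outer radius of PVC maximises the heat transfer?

For a cylinder, r_cr = k_ins/h = 0.210/18.2 = 0.0115 m = 1.15 cm

r_cr = 1.15 cm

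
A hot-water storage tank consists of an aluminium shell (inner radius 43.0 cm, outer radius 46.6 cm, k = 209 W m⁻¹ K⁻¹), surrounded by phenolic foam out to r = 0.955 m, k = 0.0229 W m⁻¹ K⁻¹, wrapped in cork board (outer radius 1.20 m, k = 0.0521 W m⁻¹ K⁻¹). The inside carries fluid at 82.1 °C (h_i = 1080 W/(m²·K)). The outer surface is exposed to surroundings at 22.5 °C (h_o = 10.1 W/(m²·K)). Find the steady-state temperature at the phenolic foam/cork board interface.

Resistance network (inner→outer):
  R_conv,in = 1/(4πr²h) = 1/(4π·0.430²·1080) = 3.985×10^-4 K/W
  R_aluminium = (1/0.430 − 1/0.466)/(4πk) = 0.1797/(4π·209) = 6.841×10^-5 K/W
  R_phenolic foam = (1/0.466 − 1/0.955)/(4πk) = 1.099/(4π·0.0229) = 3.818 K/W
  R_cork board = (1/0.955 − 1/1.20)/(4πk) = 0.2138/(4π·0.0521) = 0.3265 K/W
  R_conv,out = 1/(4πr²h) = 1/(4π·1.20²·10.1) = 0.005471 K/W
ΣR = 3.985×10^-4 + 6.841×10^-5 + 3.818 + 0.3265 + 0.005471 = 4.150 K/W
Q = ΔT/ΣR = (82.1 °C − 22.5 °C)/4.150 = 14.36 W
From the inner boundary to the phenolic foam/cork board interface, ΣR_partial = 3.818 K/W.
T_interface = T_in − Q·ΣR_partial = 82.1 °C − (14.36)(3.818) = 27.3 °C

T = 27.3 °C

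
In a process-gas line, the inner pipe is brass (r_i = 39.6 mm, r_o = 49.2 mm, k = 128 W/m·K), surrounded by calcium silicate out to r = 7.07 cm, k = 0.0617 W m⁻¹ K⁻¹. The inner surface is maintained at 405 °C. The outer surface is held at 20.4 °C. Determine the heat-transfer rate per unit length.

Q' = 411 W/m

Resistance network (inner→outer):
  R'_brass = ln(0.0492/0.0396)/(2πk) = 0.2171/(2π·128) = 2.699×10^-4 m·K/W
  R'_calcium silicate = ln(0.0707/0.0492)/(2πk) = 0.3626/(2π·0.0617) = 0.9352 m·K/W
ΣR = 2.699×10^-4 + 0.9352 = 0.9355 m·K/W
Q' = ΔT/ΣR = (405 °C − 20.4 °C)/0.9355 = 411 W/m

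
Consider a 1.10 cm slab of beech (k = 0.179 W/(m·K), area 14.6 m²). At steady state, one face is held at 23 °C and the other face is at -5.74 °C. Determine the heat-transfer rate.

Q = 6.83 kW

Q = kA·ΔT/L = 0.179 × 14.6 × |23 °C − -5.74 °C| / 0.0110 = 6830 W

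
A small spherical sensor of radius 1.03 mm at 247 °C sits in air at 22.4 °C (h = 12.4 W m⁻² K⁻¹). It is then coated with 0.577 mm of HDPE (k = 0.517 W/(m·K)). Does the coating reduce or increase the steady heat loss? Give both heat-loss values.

Critical radius for a sphere: r_cr = 2k/h = 0.0834 m = 8.34 cm.
Outer radius after coating: r₂ = 0.00103 + 5.77×10^-4 = 0.001607 m.
Since r₁ < r_cr and r₂ ≤ r_cr, the coating moves toward the maximum at r_cr — heat loss rises.
Bare: R = 1/(4πr₁²h) = 6049 K/W; Q = 224.6/6049 = 0.0371 W.
Coated: R = R_cond + R_conv = 2539 K/W; Q = 224.6/2539 = 0.0885 W.

increases: 0.0371 → 0.0885 W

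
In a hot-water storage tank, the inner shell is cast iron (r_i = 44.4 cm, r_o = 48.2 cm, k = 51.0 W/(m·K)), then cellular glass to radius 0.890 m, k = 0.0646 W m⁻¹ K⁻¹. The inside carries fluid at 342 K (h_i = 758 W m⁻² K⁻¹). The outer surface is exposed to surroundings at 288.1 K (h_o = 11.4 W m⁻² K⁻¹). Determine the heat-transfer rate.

Q = 45.6 W

Series thermal resistances, inner to outer:
  R_conv,in = 1/(4πr²h) = 1/(4π·0.444²·758) = 5.325×10^-4 K/W
  R_cast iron = (1/0.444 − 1/0.482)/(4πk) = 0.1776/(4π·51.0) = 2.771×10^-4 K/W
  R_cellular glass = (1/0.482 − 1/0.890)/(4πk) = 0.9511/(4π·0.0646) = 1.172 K/W
  R_conv,out = 1/(4πr²h) = 1/(4π·0.890²·11.4) = 0.008813 K/W
ΣR = 5.325×10^-4 + 2.771×10^-4 + 1.172 + 0.008813 = 1.182 K/W
Q = ΔT/ΣR = (342 K − 288.1 K)/1.182 = 45.6 W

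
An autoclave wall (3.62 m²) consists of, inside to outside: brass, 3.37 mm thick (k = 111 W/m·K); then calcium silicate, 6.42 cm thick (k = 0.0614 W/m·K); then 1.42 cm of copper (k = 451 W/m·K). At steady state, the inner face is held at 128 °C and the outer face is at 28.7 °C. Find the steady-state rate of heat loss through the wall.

Series thermal resistances, inner to outer:
  R_brass = L/(kA) = 0.00337/(111·3.62) = 8.387×10^-6 K/W
  R_calcium silicate = L/(kA) = 0.0642/(0.0614·3.62) = 0.2888 K/W
  R_copper = L/(kA) = 0.0142/(451·3.62) = 8.698×10^-6 K/W
ΣR = 8.387×10^-6 + 0.2888 + 8.698×10^-6 = 0.2888 K/W
Q = ΔT/ΣR = (128 °C − 28.7 °C)/0.2888 = 344 W

Q = 344 W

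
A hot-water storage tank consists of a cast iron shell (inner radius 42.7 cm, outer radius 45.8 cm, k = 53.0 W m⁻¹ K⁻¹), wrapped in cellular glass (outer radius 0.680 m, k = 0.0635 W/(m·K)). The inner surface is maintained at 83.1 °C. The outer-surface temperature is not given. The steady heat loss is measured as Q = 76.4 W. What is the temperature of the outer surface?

T_out = 14.8 °C

Series resistances:
  R_cast iron = (1/0.427 − 1/0.458)/(4πk) = 0.1585/(4π·53.0) = 2.380×10^-4 K/W
  R_cellular glass = (1/0.458 − 1/0.680)/(4πk) = 0.7128/(4π·0.0635) = 0.8933 K/W
ΣR = 0.8935 K/W
ΔT = Q·ΣR = 76.4 × 0.8935 = 68.26 K
Heat flows outward, so T_out = T_in − ΔT = 83.1 − 68.26 = 14.8 °C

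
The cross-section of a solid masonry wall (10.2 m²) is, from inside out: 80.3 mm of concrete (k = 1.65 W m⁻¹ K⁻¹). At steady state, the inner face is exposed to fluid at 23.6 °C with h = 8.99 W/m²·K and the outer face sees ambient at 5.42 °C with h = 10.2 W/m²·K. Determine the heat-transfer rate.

Q = 719 W

Series thermal resistances, inner to outer:
  R_conv,in = 1/(hA) = 1/(8.99·10.2) = 0.01091 K/W
  R_concrete = L/(kA) = 0.0803/(1.65·10.2) = 0.004771 K/W
  R_conv,out = 1/(hA) = 1/(10.2·10.2) = 0.009612 K/W
ΣR = 0.01091 + 0.004771 + 0.009612 = 0.02529 K/W
Q = ΔT/ΣR = (23.6 °C − 5.42 °C)/0.02529 = 719 W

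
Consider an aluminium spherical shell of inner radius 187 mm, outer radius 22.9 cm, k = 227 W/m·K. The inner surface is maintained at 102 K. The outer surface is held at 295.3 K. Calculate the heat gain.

Q = 5.62×10^5 W

Q = 4πk·ΔT/(1/r₁ − 1/r₂) = 4π × 227 × 193.3 / (1/0.187 − 1/0.229) = 5.62×10^5 W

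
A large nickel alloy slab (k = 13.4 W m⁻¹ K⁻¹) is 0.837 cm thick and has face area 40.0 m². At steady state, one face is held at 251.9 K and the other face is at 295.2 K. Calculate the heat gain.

Q = kA·ΔT/L = 13.4 × 40.0 × |251.9 K − 295.2 K| / 0.00837 = 2.77×10^6 W

Q = 2770 kW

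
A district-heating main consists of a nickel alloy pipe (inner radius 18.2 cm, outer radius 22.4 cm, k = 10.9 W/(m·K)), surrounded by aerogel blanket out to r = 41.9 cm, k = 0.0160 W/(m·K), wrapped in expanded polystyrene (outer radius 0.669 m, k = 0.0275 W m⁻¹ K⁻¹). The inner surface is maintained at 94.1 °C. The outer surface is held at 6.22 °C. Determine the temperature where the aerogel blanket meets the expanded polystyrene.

Resistance network (inner→outer):
  R'_nickel alloy = ln(0.224/0.182)/(2πk) = 0.2076/(2π·10.9) = 0.003032 m·K/W
  R'_aerogel blanket = ln(0.419/0.224)/(2πk) = 0.6262/(2π·0.0160) = 6.229 m·K/W
  R'_expanded polystyrene = ln(0.669/0.419)/(2πk) = 0.4679/(2π·0.0275) = 2.708 m·K/W
ΣR = 0.003032 + 6.229 + 2.708 = 8.940 m·K/W
Q' = ΔT/ΣR = (94.1 °C − 6.22 °C)/8.940 = 9.830 W/m
From the inner boundary to the aerogel blanket/expanded polystyrene interface, ΣR_partial = 6.232 m·K/W.
T_interface = T_in − Q'·ΣR_partial = 94.1 °C − (9.830)(6.232) = 32.8 °C

T = 32.8 °C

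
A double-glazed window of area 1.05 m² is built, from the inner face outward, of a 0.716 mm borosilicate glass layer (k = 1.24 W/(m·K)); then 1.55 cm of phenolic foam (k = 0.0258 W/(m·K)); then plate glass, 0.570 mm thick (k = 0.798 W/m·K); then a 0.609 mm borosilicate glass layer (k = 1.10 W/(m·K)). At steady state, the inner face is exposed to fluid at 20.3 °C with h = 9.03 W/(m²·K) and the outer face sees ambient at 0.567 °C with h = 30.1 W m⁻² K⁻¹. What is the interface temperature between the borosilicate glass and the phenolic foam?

T = 17.4 °C

Series thermal resistances, inner to outer:
  R_conv,in = 1/(hA) = 1/(9.03·1.05) = 0.1055 K/W
  R_borosilicate glass = L/(kA) = 7.16×10^-4/(1.24·1.05) = 5.499×10^-4 K/W
  R_phenolic foam = L/(kA) = 0.0155/(0.0258·1.05) = 0.5722 K/W
  R_plate glass = L/(kA) = 5.70×10^-4/(0.798·1.05) = 6.803×10^-4 K/W
  R_borosilicate glass = L/(kA) = 6.09×10^-4/(1.10·1.05) = 5.273×10^-4 K/W
  R_conv,out = 1/(hA) = 1/(30.1·1.05) = 0.03164 K/W
ΣR = 0.1055 + 5.499×10^-4 + 0.5722 + 6.803×10^-4 + 5.273×10^-4 + 0.03164 = 0.7111 K/W
Q = ΔT/ΣR = (20.3 °C − 0.567 °C)/0.7111 = 27.75 W
From the inner boundary to the borosilicate glass/phenolic foam interface, ΣR_partial = 0.1060 K/W.
T_interface = T_in − Q·ΣR_partial = 20.3 °C − (27.75)(0.1060) = 17.4 °C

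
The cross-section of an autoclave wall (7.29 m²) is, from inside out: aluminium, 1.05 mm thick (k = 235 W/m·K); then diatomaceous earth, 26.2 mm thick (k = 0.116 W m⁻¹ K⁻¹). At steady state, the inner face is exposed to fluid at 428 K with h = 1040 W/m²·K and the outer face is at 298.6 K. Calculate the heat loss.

Q = 4160 W

Treat each layer as a resistance in series:
  R_conv,in = 1/(hA) = 1/(1040·7.29) = 1.319×10^-4 K/W
  R_aluminium = L/(kA) = 0.00105/(235·7.29) = 6.129×10^-7 K/W
  R_diatomaceous earth = L/(kA) = 0.0262/(0.116·7.29) = 0.03098 K/W
ΣR = 1.319×10^-4 + 6.129×10^-7 + 0.03098 = 0.03111 K/W
Q = ΔT/ΣR = (428 K − 298.6 K)/0.03111 = 4160 W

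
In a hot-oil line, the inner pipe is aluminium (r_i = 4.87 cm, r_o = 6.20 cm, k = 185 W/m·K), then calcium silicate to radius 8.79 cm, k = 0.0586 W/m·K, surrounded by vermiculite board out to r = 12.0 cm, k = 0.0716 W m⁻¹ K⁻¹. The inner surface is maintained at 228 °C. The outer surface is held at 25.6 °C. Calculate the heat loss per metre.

Q' = 123 W/m

Treat each layer as a resistance in series:
  R'_aluminium = ln(0.0620/0.0487)/(2πk) = 0.2415/(2π·185) = 2.077×10^-4 m·K/W
  R'_calcium silicate = ln(0.0879/0.0620)/(2πk) = 0.3491/(2π·0.0586) = 0.9480 m·K/W
  R'_vermiculite board = ln(0.120/0.0879)/(2πk) = 0.3113/(2π·0.0716) = 0.6920 m·K/W
ΣR = 2.077×10^-4 + 0.9480 + 0.6920 = 1.640 m·K/W
Q' = ΔT/ΣR = (228 °C − 25.6 °C)/1.640 = 123 W/m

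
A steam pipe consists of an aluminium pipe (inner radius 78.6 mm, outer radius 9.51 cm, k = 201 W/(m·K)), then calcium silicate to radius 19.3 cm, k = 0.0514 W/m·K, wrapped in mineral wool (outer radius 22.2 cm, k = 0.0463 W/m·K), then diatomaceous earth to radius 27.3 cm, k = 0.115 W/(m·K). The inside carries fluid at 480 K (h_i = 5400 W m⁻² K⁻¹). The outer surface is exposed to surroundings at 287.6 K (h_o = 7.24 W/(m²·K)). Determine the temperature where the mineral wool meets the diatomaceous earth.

T = 310.8 K

Resistance network (inner→outer):
  R'_conv,in = 1/(2πr h) = 1/(2π·0.0786·5400) = 3.750×10^-4 m·K/W
  R'_aluminium = ln(0.0951/0.0786)/(2πk) = 0.1906/(2π·201) = 1.509×10^-4 m·K/W
  R'_calcium silicate = ln(0.193/0.0951)/(2πk) = 0.7078/(2π·0.0514) = 2.192 m·K/W
  R'_mineral wool = ln(0.222/0.193)/(2πk) = 0.1400/(2π·0.0463) = 0.4812 m·K/W
  R'_diatomaceous earth = ln(0.273/0.222)/(2πk) = 0.2068/(2π·0.115) = 0.2862 m·K/W
  R'_conv,out = 1/(2πr h) = 1/(2π·0.273·7.24) = 0.08052 m·K/W
ΣR = 3.750×10^-4 + 1.509×10^-4 + 2.192 + 0.4812 + 0.2862 + 0.08052 = 3.040 m·K/W
Q' = ΔT/ΣR = (480 K − 287.6 K)/3.040 = 63.29 W/m
From the inner boundary to the mineral wool/diatomaceous earth interface, ΣR_partial = 2.674 m·K/W.
T_interface = T_in − Q'·ΣR_partial = 480 K − (63.29)(2.674) = 310.8 K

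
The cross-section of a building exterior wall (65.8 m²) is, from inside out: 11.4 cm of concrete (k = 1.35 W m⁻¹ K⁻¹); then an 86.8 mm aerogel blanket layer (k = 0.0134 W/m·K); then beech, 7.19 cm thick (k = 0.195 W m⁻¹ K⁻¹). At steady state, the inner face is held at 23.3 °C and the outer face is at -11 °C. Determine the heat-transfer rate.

Q = 326 W

Series thermal resistances, inner to outer:
  R_concrete = L/(kA) = 0.114/(1.35·65.8) = 0.001283 K/W
  R_aerogel blanket = L/(kA) = 0.0868/(0.0134·65.8) = 0.09844 K/W
  R_beech = L/(kA) = 0.0719/(0.195·65.8) = 0.005604 K/W
ΣR = 0.001283 + 0.09844 + 0.005604 = 0.1053 K/W
Q = ΔT/ΣR = (23.3 °C − -11 °C)/0.1053 = 326 W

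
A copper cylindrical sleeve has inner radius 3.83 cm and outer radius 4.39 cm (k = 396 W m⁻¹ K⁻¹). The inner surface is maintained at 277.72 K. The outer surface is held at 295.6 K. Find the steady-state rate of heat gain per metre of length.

Q' = 2πk·ΔT/ln(r₂/r₁) = 2π × 396 × 17.88 / ln(0.0439/0.0383) = 3.26×10^5 W/m

Q' = 326 kW/m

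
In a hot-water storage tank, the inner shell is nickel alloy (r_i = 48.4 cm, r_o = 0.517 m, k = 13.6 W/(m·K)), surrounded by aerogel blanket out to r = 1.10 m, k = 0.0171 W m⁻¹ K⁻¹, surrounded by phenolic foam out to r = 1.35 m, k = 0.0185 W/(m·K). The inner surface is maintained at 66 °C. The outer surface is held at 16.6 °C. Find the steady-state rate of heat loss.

Treat each layer as a resistance in series:
  R_nickel alloy = (1/0.484 − 1/0.517)/(4πk) = 0.1319/(4π·13.6) = 7.717×10^-4 K/W
  R_aerogel blanket = (1/0.517 − 1/1.10)/(4πk) = 1.025/(4π·0.0171) = 4.771 K/W
  R_phenolic foam = (1/1.10 − 1/1.35)/(4πk) = 0.1684/(4π·0.0185) = 0.7242 K/W
ΣR = 7.717×10^-4 + 4.771 + 0.7242 = 5.496 K/W
Q = ΔT/ΣR = (66 °C − 16.6 °C)/5.496 = 8.99 W

Q = 8.99 W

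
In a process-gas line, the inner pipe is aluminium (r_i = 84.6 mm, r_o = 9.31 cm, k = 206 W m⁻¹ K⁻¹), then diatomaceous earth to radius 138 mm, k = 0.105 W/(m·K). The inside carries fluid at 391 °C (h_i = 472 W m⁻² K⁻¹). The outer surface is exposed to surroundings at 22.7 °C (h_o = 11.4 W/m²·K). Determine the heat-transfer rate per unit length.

Q' = 525 W/m

Resistance network (inner→outer):
  R'_conv,in = 1/(2πr h) = 1/(2π·0.0846·472) = 0.003986 m·K/W
  R'_aluminium = ln(0.0931/0.0846)/(2πk) = 0.09574/(2π·206) = 7.397×10^-5 m·K/W
  R'_diatomaceous earth = ln(0.138/0.0931)/(2πk) = 0.3936/(2π·0.105) = 0.5966 m·K/W
  R'_conv,out = 1/(2πr h) = 1/(2π·0.138·11.4) = 0.1012 m·K/W
ΣR = 0.003986 + 7.397×10^-5 + 0.5966 + 0.1012 = 0.7019 m·K/W
Q' = ΔT/ΣR = (391 °C − 22.7 °C)/0.7019 = 525 W/m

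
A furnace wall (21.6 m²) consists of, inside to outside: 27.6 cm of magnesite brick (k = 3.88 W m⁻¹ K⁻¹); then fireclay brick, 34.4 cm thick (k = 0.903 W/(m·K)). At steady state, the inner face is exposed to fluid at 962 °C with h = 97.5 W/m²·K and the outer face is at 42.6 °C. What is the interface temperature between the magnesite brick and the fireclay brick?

T = 800 °C

Resistance network (inner→outer):
  R_conv,in = 1/(hA) = 1/(97.5·21.6) = 4.748×10^-4 K/W
  R_magnesite brick = L/(kA) = 0.276/(3.88·21.6) = 0.003293 K/W
  R_fireclay brick = L/(kA) = 0.344/(0.903·21.6) = 0.01764 K/W
ΣR = 4.748×10^-4 + 0.003293 + 0.01764 = 0.02141 K/W
Q = ΔT/ΣR = (962 °C − 42.6 °C)/0.02141 = 42940 W
From the inner boundary to the magnesite brick/fireclay brick interface, ΣR_partial = 0.003768 K/W.
T_interface = T_in − Q·ΣR_partial = 962 °C − (42940)(0.003768) = 800 °C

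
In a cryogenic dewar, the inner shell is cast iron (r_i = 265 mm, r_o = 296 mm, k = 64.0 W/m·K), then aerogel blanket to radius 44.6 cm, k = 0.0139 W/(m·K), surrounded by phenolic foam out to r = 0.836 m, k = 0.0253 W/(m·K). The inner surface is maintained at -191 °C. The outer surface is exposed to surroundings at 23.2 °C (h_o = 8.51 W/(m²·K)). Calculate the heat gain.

Q = 21.8 W

Series thermal resistances, inner to outer:
  R_cast iron = (1/0.265 − 1/0.296)/(4πk) = 0.3952/(4π·64.0) = 4.914×10^-4 K/W
  R_aerogel blanket = (1/0.296 − 1/0.446)/(4πk) = 1.136/(4π·0.0139) = 6.505 K/W
  R_phenolic foam = (1/0.446 − 1/0.836)/(4πk) = 1.046/(4π·0.0253) = 3.290 K/W
  R_conv,out = 1/(4πr²h) = 1/(4π·0.836²·8.51) = 0.01338 K/W
ΣR = 4.914×10^-4 + 6.505 + 3.290 + 0.01338 = 9.809 K/W
Q = ΔT/ΣR = (-191 °C − 23.2 °C)/9.809 = -21.8 W
(Negative Q ⇒ heat flows inward; heat gain = 21.8 W.)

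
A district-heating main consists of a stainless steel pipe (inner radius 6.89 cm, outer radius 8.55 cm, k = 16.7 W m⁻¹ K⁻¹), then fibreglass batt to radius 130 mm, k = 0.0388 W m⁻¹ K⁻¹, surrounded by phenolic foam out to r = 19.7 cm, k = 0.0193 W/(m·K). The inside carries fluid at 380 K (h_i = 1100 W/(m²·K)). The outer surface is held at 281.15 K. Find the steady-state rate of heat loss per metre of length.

Q' = 19.2 W/m

Resistance network (inner→outer):
  R'_conv,in = 1/(2πr h) = 1/(2π·0.0689·1100) = 0.002100 m·K/W
  R'_stainless steel = ln(0.0855/0.0689)/(2πk) = 0.2159/(2π·16.7) = 0.002057 m·K/W
  R'_fibreglass batt = ln(0.130/0.0855)/(2πk) = 0.4190/(2π·0.0388) = 1.719 m·K/W
  R'_phenolic foam = ln(0.197/0.130)/(2πk) = 0.4157/(2π·0.0193) = 3.428 m·K/W
ΣR = 0.002100 + 0.002057 + 1.719 + 3.428 = 5.151 m·K/W
Q' = ΔT/ΣR = (380 K − 281.15 K)/5.151 = 19.2 W/m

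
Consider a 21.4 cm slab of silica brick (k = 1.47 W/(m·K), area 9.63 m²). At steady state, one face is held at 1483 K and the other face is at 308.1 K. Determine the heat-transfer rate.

Q = kA·ΔT/L = 1.47 × 9.63 × |1483 K − 308.1 K| / 0.214 = 77700 W

Q = 77700 W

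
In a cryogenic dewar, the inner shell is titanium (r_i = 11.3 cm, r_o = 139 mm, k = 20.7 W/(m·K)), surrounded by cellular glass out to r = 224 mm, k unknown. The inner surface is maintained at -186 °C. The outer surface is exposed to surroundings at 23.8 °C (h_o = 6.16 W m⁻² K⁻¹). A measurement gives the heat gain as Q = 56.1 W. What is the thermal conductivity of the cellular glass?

k = 0.0625 W/m·K

ΣR = ΔT/Q = |-186 − 23.8|/56.1 = 3.740 K/W
Known resistances:
  R_titanium = (1/0.113 − 1/0.139)/(4πk) = 1.655/(4π·20.7) = 0.006364 K/W
  R_conv,out = 1/(4πr²h) = 1/(4π·0.224²·6.16) = 0.2575 K/W
R_cellular glass = ΣR − ΣR_known = 3.740 − 0.2639 = 3.476 K/W
(1/r₁−1/r₂)/(4πk) = 3.476 ⇒ k = 2.730/(4π·3.476) = 0.0625 W/m·K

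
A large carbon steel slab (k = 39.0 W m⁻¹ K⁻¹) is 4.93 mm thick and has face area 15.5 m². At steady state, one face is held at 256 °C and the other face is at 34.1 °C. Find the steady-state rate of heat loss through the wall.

Q = 27200 kW

Q = kA·ΔT/L = 39.0 × 15.5 × |256 °C − 34.1 °C| / 0.00493 = 2.72×10^7 W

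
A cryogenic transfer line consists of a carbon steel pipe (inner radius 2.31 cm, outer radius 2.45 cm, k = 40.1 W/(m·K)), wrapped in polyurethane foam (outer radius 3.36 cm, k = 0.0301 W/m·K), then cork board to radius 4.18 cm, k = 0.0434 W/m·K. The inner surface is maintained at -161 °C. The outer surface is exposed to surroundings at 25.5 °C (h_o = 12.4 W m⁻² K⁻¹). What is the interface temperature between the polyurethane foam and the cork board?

Resistance network (inner→outer):
  R'_carbon steel = ln(0.0245/0.0231)/(2πk) = 0.05884/(2π·40.1) = 2.335×10^-4 m·K/W
  R'_polyurethane foam = ln(0.0336/0.0245)/(2πk) = 0.3159/(2π·0.0301) = 1.670 m·K/W
  R'_cork board = ln(0.0418/0.0336)/(2πk) = 0.2184/(2π·0.0434) = 0.8008 m·K/W
  R'_conv,out = 1/(2πr h) = 1/(2π·0.0418·12.4) = 0.3071 m·K/W
ΣR = 2.335×10^-4 + 1.670 + 0.8008 + 0.3071 = 2.778 m·K/W
Q' = ΔT/ΣR = (-161 °C − 25.5 °C)/2.778 = -67.13 W/m
From the inner boundary to the polyurethane foam/cork board interface, ΣR_partial = 1.670 m·K/W.
T_interface = T_in − Q'·ΣR_partial = -161 °C − (-67.13)(1.670) = -48.9 °C

T = -48.9 °C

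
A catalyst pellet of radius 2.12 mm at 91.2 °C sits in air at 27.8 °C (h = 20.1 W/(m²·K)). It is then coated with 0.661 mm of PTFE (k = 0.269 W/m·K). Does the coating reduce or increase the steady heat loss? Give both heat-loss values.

increases: 0.0720 → 0.116 W

Critical radius for a sphere: r_cr = 2k/h = 0.0268 m = 2.68 cm.
Outer radius after coating: r₂ = 0.00212 + 6.61×10^-4 = 0.002781 m.
Since r₁ < r_cr and r₂ ≤ r_cr, the coating moves toward the maximum at r_cr — heat loss rises.
Bare: R = 1/(4πr₁²h) = 880.9 K/W; Q = 63.4/880.9 = 0.0720 W.
Coated: R = R_cond + R_conv = 545.1 K/W; Q = 63.4/545.1 = 0.116 W.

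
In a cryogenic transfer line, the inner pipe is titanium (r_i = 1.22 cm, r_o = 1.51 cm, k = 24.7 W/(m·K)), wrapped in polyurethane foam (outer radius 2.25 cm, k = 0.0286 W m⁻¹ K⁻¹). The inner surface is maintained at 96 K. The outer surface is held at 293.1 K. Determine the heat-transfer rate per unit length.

Treat each layer as a resistance in series:
  R'_titanium = ln(0.0151/0.0122)/(2πk) = 0.2133/(2π·24.7) = 0.001374 m·K/W
  R'_polyurethane foam = ln(0.0225/0.0151)/(2πk) = 0.3988/(2π·0.0286) = 2.219 m·K/W
ΣR = 0.001374 + 2.219 = 2.220 m·K/W
Q' = ΔT/ΣR = (96 K − 293.1 K)/2.220 = -88.8 W/m
(Negative Q' ⇒ heat flows inward; heat gain = 88.8 W/m.)

Q' = 88.8 W/m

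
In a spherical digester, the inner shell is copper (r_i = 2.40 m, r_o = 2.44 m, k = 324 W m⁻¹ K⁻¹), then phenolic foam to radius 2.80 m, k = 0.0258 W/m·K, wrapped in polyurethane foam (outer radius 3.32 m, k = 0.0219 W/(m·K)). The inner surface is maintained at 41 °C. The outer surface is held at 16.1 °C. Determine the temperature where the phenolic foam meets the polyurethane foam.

T = 29.9 °C

Resistance network (inner→outer):
  R_copper = (1/2.40 − 1/2.44)/(4πk) = 0.006831/(4π·324) = 1.678×10^-6 K/W
  R_phenolic foam = (1/2.44 − 1/2.80)/(4πk) = 0.05269/(4π·0.0258) = 0.1625 K/W
  R_polyurethane foam = (1/2.80 − 1/3.32)/(4πk) = 0.05594/(4π·0.0219) = 0.2033 K/W
ΣR = 1.678×10^-6 + 0.1625 + 0.2033 = 0.3658 K/W
Q = ΔT/ΣR = (41 °C − 16.1 °C)/0.3658 = 68.07 W
From the inner boundary to the phenolic foam/polyurethane foam interface, ΣR_partial = 0.1625 K/W.
T_interface = T_in − Q·ΣR_partial = 41 °C − (68.07)(0.1625) = 29.9 °C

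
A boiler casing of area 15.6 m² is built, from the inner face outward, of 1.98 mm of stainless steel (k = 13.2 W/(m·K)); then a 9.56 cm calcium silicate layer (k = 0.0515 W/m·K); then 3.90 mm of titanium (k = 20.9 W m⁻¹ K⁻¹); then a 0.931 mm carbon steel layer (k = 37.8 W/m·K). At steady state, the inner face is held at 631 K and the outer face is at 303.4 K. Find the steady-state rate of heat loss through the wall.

Q = 2750 W

Series thermal resistances, inner to outer:
  R_stainless steel = L/(kA) = 0.00198/(13.2·15.6) = 9.615×10^-6 K/W
  R_calcium silicate = L/(kA) = 0.0956/(0.0515·15.6) = 0.1190 K/W
  R_titanium = L/(kA) = 0.00390/(20.9·15.6) = 1.196×10^-5 K/W
  R_carbon steel = L/(kA) = 9.31×10^-4/(37.8·15.6) = 1.579×10^-6 K/W
ΣR = 9.615×10^-6 + 0.1190 + 1.196×10^-5 + 1.579×10^-6 = 0.1190 K/W
Q = ΔT/ΣR = (631 K − 303.4 K)/0.1190 = 2750 W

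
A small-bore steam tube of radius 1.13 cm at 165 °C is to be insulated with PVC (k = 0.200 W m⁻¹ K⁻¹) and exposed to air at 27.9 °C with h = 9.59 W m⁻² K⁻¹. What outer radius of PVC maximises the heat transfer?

r_cr = 2.09 cm

For a cylinder, r_cr = k_ins/h = 0.200/9.59 = 0.0209 m = 2.09 cm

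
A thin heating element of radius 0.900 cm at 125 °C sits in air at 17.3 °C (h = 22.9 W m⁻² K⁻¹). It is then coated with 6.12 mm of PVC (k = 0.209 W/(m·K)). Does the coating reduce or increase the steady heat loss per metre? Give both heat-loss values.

Critical radius for a cylinder: r_cr = k/h = 0.00913 m = 0.913 cm.
Outer radius after coating: r₂ = 0.00900 + 0.00612 = 0.01512 m.
r₁ < r_cr < r₂: heat loss rises to a maximum at r_cr then falls. Whether the coating helps depends on whether Q(r₂) has dropped back below Q(r₁).
Bare: R = 1/(2πr₁h) = 0.7722 m·K/W; Q = 107.7/0.7722 = 139 W/m.
Coated: R = R_cond + R_conv = 0.8547 m·K/W; Q = 107.7/0.8547 = 126 W/m.

reduces: 139 → 126 W/m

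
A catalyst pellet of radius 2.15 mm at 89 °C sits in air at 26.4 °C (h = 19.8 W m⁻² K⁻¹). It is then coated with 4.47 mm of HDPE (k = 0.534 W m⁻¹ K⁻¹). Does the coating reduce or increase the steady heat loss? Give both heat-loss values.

Critical radius for a sphere: r_cr = 2k/h = 0.0539 m = 5.39 cm.
Outer radius after coating: r₂ = 0.00215 + 0.00447 = 0.00662 m.
Since r₁ < r_cr and r₂ ≤ r_cr, the coating moves toward the maximum at r_cr — heat loss rises.
Bare: R = 1/(4πr₁²h) = 869.5 K/W; Q = 62.6/869.5 = 0.0720 W.
Coated: R = R_cond + R_conv = 138.5 K/W; Q = 62.6/138.5 = 0.452 W.

increases: 0.0720 → 0.452 W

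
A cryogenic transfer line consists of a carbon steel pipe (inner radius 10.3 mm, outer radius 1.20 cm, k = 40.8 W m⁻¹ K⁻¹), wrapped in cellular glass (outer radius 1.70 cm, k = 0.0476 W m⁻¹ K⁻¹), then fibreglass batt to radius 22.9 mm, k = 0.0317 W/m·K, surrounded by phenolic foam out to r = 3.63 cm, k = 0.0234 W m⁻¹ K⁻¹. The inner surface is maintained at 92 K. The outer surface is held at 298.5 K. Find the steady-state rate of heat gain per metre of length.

Treat each layer as a resistance in series:
  R'_carbon steel = ln(0.0120/0.0103)/(2πk) = 0.1528/(2π·40.8) = 5.959×10^-4 m·K/W
  R'_cellular glass = ln(0.0170/0.0120)/(2πk) = 0.3483/(2π·0.0476) = 1.165 m·K/W
  R'_fibreglass batt = ln(0.0229/0.0170)/(2πk) = 0.2979/(2π·0.0317) = 1.496 m·K/W
  R'_phenolic foam = ln(0.0363/0.0229)/(2πk) = 0.4607/(2π·0.0234) = 3.133 m·K/W
ΣR = 5.959×10^-4 + 1.165 + 1.496 + 3.133 = 5.795 m·K/W
Q' = ΔT/ΣR = (92 K − 298.5 K)/5.795 = -35.6 W/m
(Negative Q' ⇒ heat flows inward; heat gain = 35.6 W/m.)

Q' = 35.6 W/m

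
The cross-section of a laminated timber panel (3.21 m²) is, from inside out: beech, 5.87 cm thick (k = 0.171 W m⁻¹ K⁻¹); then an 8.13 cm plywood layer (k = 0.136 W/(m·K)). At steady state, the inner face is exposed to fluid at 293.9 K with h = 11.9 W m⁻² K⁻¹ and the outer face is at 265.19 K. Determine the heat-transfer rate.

Treat each layer as a resistance in series:
  R_conv,in = 1/(hA) = 1/(11.9·3.21) = 0.02618 K/W
  R_beech = L/(kA) = 0.0587/(0.171·3.21) = 0.1069 K/W
  R_plywood = L/(kA) = 0.0813/(0.136·3.21) = 0.1862 K/W
ΣR = 0.02618 + 0.1069 + 0.1862 = 0.3193 K/W
Q = ΔT/ΣR = (293.9 K − 265.19 K)/0.3193 = 89.9 W

Q = 89.9 W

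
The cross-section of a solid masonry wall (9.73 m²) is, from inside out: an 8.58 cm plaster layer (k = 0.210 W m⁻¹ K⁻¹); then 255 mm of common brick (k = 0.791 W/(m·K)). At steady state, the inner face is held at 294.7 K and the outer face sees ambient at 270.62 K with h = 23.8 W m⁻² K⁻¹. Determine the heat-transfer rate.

Resistance network (inner→outer):
  R_plaster = L/(kA) = 0.0858/(0.210·9.73) = 0.04199 K/W
  R_common brick = L/(kA) = 0.255/(0.791·9.73) = 0.03313 K/W
  R_conv,out = 1/(hA) = 1/(23.8·9.73) = 0.004318 K/W
ΣR = 0.04199 + 0.03313 + 0.004318 = 0.07944 K/W
Q = ΔT/ΣR = (294.7 K − 270.62 K)/0.07944 = 303 W

Q = 303 W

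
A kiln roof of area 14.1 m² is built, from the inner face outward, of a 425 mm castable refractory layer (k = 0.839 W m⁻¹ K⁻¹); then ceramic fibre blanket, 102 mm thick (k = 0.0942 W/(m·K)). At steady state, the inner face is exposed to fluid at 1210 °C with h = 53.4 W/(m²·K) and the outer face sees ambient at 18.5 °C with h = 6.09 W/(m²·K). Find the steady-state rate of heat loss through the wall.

Q = 9.48 kW

Resistance network (inner→outer):
  R_conv,in = 1/(hA) = 1/(53.4·14.1) = 0.001328 K/W
  R_castable refractory = L/(kA) = 0.425/(0.839·14.1) = 0.03593 K/W
  R_ceramic fibre blanket = L/(kA) = 0.102/(0.0942·14.1) = 0.07679 K/W
  R_conv,out = 1/(hA) = 1/(6.09·14.1) = 0.01165 K/W
ΣR = 0.001328 + 0.03593 + 0.07679 + 0.01165 = 0.1257 K/W
Q = ΔT/ΣR = (1210 °C − 18.5 °C)/0.1257 = 9480 W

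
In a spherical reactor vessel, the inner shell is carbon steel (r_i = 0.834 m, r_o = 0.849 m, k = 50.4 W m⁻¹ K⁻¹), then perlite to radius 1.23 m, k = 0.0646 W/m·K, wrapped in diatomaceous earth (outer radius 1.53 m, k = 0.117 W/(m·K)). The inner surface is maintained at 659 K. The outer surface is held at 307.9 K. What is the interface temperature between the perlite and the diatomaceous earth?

T = 376 K

Series thermal resistances, inner to outer:
  R_carbon steel = (1/0.834 − 1/0.849)/(4πk) = 0.02118/(4π·50.4) = 3.345×10^-5 K/W
  R_perlite = (1/0.849 − 1/1.23)/(4πk) = 0.3648/(4π·0.0646) = 0.4494 K/W
  R_diatomaceous earth = (1/1.23 − 1/1.53)/(4πk) = 0.1594/(4π·0.117) = 0.1084 K/W
ΣR = 3.345×10^-5 + 0.4494 + 0.1084 = 0.5578 K/W
Q = ΔT/ΣR = (659 K − 307.9 K)/0.5578 = 629.4 W
From the inner boundary to the perlite/diatomaceous earth interface, ΣR_partial = 0.4494 K/W.
T_interface = T_in − Q·ΣR_partial = 659 K − (629.4)(0.4494) = 376 K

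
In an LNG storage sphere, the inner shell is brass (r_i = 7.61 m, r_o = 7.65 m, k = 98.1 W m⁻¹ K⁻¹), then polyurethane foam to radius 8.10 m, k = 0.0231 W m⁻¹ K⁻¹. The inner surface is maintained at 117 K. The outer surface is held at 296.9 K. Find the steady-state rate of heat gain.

Treat each layer as a resistance in series:
  R_brass = (1/7.61 − 1/7.65)/(4πk) = 6.871×10^-4/(4π·98.1) = 5.574×10^-7 K/W
  R_polyurethane foam = (1/7.65 − 1/8.10)/(4πk) = 0.007262/(4π·0.0231) = 0.02502 K/W
ΣR = 5.574×10^-7 + 0.02502 = 0.02502 K/W
Q = ΔT/ΣR = (117 K − 296.9 K)/0.02502 = -7190 W
(Negative Q ⇒ heat flows inward; heat gain = 7190 W.)

Q = 7.19 kW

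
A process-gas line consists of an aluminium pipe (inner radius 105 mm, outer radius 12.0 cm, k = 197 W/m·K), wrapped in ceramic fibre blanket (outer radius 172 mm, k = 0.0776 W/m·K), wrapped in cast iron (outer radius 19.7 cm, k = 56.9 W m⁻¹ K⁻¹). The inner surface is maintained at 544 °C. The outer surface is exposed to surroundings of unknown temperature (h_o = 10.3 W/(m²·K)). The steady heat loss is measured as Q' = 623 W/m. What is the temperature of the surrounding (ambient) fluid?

T_out = 34.8 °C

Series resistances:
  R'_aluminium = ln(0.120/0.105)/(2πk) = 0.1335/(2π·197) = 1.079×10^-4 m·K/W
  R'_ceramic fibre blanket = ln(0.172/0.120)/(2πk) = 0.3600/(2π·0.0776) = 0.7384 m·K/W
  R'_cast iron = ln(0.197/0.172)/(2πk) = 0.1357/(2π·56.9) = 3.796×10^-4 m·K/W
  R'_conv,out = 1/(2πr h) = 1/(2π·0.197·10.3) = 0.07844 m·K/W
ΣR = 0.8173 m·K/W
ΔT = Q'·ΣR = 623 × 0.8173 = 509.2 K
Heat flows outward, so T_out = T_in − ΔT = 544 − 509.2 = 34.8 °C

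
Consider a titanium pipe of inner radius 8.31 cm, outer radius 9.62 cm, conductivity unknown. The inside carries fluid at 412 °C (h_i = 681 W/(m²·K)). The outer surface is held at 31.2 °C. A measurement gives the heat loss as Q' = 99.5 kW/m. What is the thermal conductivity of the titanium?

ΣR = ΔT/Q' = |412 − 31.2|/99500 = 0.003827 m·K/W
Known resistances:
  R'_conv,in = 1/(2πr h) = 1/(2π·0.0831·681) = 0.002812 m·K/W
R_titanium = ΣR − ΣR_known = 0.003827 − 0.002812 = 0.001015 m·K/W
ln(r₂/r₁)/(2πk) = 0.001015 ⇒ k = 0.1464/(2π·0.001015) = 23.0 W/m·K

k = 23.0 W/m·K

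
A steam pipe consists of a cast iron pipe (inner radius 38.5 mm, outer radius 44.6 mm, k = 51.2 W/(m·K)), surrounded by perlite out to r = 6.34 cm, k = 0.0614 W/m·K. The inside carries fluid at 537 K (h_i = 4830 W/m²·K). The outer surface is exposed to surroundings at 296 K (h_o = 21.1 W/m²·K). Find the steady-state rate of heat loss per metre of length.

Q' = 234 W/m

Resistance network (inner→outer):
  R'_conv,in = 1/(2πr h) = 1/(2π·0.0385·4830) = 8.559×10^-4 m·K/W
  R'_cast iron = ln(0.0446/0.0385)/(2πk) = 0.1471/(2π·51.2) = 4.572×10^-4 m·K/W
  R'_perlite = ln(0.0634/0.0446)/(2πk) = 0.3517/(2π·0.0614) = 0.9117 m·K/W
  R'_conv,out = 1/(2πr h) = 1/(2π·0.0634·21.1) = 0.1190 m·K/W
ΣR = 8.559×10^-4 + 4.572×10^-4 + 0.9117 + 0.1190 = 1.032 m·K/W
Q' = ΔT/ΣR = (537 K − 296 K)/1.032 = 234 W/m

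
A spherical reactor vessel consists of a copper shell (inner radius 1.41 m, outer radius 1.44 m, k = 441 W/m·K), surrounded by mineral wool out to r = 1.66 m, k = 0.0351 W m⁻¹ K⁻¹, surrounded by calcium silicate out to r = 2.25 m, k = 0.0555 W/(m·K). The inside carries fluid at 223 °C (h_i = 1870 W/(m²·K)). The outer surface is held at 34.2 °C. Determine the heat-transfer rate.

Q = 434 W

Series thermal resistances, inner to outer:
  R_conv,in = 1/(4πr²h) = 1/(4π·1.41²·1870) = 2.140×10^-5 K/W
  R_copper = (1/1.41 − 1/1.44)/(4πk) = 0.01478/(4π·441) = 2.666×10^-6 K/W
  R_mineral wool = (1/1.44 − 1/1.66)/(4πk) = 0.09203/(4π·0.0351) = 0.2087 K/W
  R_calcium silicate = (1/1.66 − 1/2.25)/(4πk) = 0.1580/(4π·0.0555) = 0.2265 K/W
ΣR = 2.140×10^-5 + 2.666×10^-6 + 0.2087 + 0.2265 = 0.4352 K/W
Q = ΔT/ΣR = (223 °C − 34.2 °C)/0.4352 = 434 W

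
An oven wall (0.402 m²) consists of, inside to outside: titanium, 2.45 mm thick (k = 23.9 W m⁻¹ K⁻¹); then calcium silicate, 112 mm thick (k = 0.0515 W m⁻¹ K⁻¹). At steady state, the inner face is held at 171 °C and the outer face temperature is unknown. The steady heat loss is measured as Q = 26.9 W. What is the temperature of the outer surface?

Series resistances:
  R_titanium = L/(kA) = 0.00245/(23.9·0.402) = 2.550×10^-4 K/W
  R_calcium silicate = L/(kA) = 0.112/(0.0515·0.402) = 5.410 K/W
ΣR = 5.410 K/W
ΔT = Q·ΣR = 26.9 × 5.410 = 145.5 K
Heat flows outward, so T_out = T_in − ΔT = 171 − 145.5 = 25.5 °C

T_out = 25.5 °C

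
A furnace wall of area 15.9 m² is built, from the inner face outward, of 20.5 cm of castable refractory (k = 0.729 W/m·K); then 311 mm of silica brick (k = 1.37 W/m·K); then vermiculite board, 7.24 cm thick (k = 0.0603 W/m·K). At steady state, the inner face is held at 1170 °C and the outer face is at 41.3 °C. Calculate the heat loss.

Treat each layer as a resistance in series:
  R_castable refractory = L/(kA) = 0.205/(0.729·15.9) = 0.01769 K/W
  R_silica brick = L/(kA) = 0.311/(1.37·15.9) = 0.01428 K/W
  R_vermiculite board = L/(kA) = 0.0724/(0.0603·15.9) = 0.07551 K/W
ΣR = 0.01769 + 0.01428 + 0.07551 = 0.1075 K/W
Q = ΔT/ΣR = (1170 °C − 41.3 °C)/0.1075 = 10500 W

Q = 10500 W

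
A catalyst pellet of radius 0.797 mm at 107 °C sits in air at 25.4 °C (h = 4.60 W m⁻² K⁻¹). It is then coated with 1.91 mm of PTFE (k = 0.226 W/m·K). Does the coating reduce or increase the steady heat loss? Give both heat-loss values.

Critical radius for a sphere: r_cr = 2k/h = 0.0983 m = 9.83 cm.
Outer radius after coating: r₂ = 7.97×10^-4 + 0.00191 = 0.002707 m.
Since r₁ < r_cr and r₂ ≤ r_cr, the coating moves toward the maximum at r_cr — heat loss rises.
Bare: R = 1/(4πr₁²h) = 27230 K/W; Q = 81.6/27230 = 0.00300 W.
Coated: R = R_cond + R_conv = 2673 K/W; Q = 81.6/2673 = 0.0305 W.

increases: 0.00300 → 0.0305 W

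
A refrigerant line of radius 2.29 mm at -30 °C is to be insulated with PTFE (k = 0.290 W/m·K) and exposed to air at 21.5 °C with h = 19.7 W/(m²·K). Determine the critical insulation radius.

For a cylinder, r_cr = k_ins/h = 0.290/19.7 = 0.0147 m = 1.47 cm

r_cr = 1.47 cm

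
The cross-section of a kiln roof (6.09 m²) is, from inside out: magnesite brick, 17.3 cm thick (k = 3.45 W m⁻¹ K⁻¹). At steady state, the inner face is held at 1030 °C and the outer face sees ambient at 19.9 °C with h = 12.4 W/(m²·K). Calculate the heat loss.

Series thermal resistances, inner to outer:
  R_magnesite brick = L/(kA) = 0.173/(3.45·6.09) = 0.008234 K/W
  R_conv,out = 1/(hA) = 1/(12.4·6.09) = 0.01324 K/W
ΣR = 0.008234 + 0.01324 = 0.02147 K/W
Q = ΔT/ΣR = (1030 °C − 19.9 °C)/0.02147 = 47000 W

Q = 47.0 kW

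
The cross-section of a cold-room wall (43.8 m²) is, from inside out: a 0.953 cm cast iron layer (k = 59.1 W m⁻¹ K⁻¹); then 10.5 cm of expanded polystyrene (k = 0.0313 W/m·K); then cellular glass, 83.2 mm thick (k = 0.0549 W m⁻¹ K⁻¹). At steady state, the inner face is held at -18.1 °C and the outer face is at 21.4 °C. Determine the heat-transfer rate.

Resistance network (inner→outer):
  R_cast iron = L/(kA) = 0.00953/(59.1·43.8) = 3.682×10^-6 K/W
  R_expanded polystyrene = L/(kA) = 0.105/(0.0313·43.8) = 0.07659 K/W
  R_cellular glass = L/(kA) = 0.0832/(0.0549·43.8) = 0.03460 K/W
ΣR = 3.682×10^-6 + 0.07659 + 0.03460 = 0.1112 K/W
Q = ΔT/ΣR = (-18.1 °C − 21.4 °C)/0.1112 = -355 W
(Negative Q ⇒ heat flows inward; heat gain = 355 W.)

Q = 355 W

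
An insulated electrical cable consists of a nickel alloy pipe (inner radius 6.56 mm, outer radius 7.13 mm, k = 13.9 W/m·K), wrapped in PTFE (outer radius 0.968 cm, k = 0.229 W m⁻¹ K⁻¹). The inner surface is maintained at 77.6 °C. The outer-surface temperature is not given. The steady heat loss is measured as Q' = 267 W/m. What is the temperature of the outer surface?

T_out = 20.6 °C

Sum the resistances:
  R'_nickel alloy = ln(0.00713/0.00656)/(2πk) = 0.08332/(2π·13.9) = 9.540×10^-4 m·K/W
  R'_PTFE = ln(0.00968/0.00713)/(2πk) = 0.3058/(2π·0.229) = 0.2125 m·K/W
ΣR = 0.2135 m·K/W
ΔT = Q'·ΣR = 267 × 0.2135 = 57.00 K
Heat flows outward, so T_out = T_in − ΔT = 77.6 − 57.00 = 20.6 °C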